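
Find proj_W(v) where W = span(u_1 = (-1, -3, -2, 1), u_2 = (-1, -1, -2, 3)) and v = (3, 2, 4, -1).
proj_W(v) = (17/13, 81/26, 34/13, -55/26)

Set up U = [u_1 | ... | u_2] ∈ R^(4×2). The projector onto W = col(U) is P = U (U^T U)^(-1) U^T.
Compute U^T U =
  [15, 11]
  [11, 15],
and U^T v = (-18, -16).
Solve U^T U · c = U^T v for the coefficients: c = (-47/52, -21/52). The projection is proj_W(v) = U c.
Check: (v - proj_W(v)) · u_1 = 0  (should be 0).
Check: (v - proj_W(v)) · u_2 = 0  (should be 0).
Result: proj_W(v) = (17/13, 81/26, 34/13, -55/26).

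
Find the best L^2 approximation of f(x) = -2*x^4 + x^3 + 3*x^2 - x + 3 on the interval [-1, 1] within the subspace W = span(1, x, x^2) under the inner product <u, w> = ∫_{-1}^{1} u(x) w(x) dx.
g(x) = 9*x^2/7 - 2*x/5 + 111/35

The best approximation g ∈ W is the orthogonal projection of f onto W. Writing g = a_0 + a_1 x + a_2 x^2, the coefficients solve the normal equations G · a = b where
  G_{ij} = <φ_i, φ_j> and b_i = <f, φ_i>, with φ_0 = 1, φ_1 = x, φ_2 = x^2.
G =
  [2, 0, 2/3]
  [0, 2/3, 0]
  [2/3, 0, 2/5],
b = (36/5, -4/15, 92/35).
Solving gives a_0 = 111/35, a_1 = -2/5, a_2 = 9/7, so
  g(x) = 9*x^2/7 - 2*x/5 + 111/35.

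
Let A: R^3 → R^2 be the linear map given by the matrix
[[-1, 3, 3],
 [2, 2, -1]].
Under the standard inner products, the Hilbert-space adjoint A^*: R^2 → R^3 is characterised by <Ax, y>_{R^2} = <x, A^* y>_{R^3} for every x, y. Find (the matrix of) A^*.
A^* = A^T =
[[-1, 2],
 [3, 2],
 [3, -1]]

For real matrices with standard dot products, the defining identity <Ax, y> = <x, A^* y> gives (Ax)^T y = x^T (A^*) y, i.e. x^T A^T y = x^T (A^*) y. Since this holds for all x, y, we must have A^* = A^T. Therefore
A^* =
[[-1, 2],
 [3, 2],
 [3, -1]].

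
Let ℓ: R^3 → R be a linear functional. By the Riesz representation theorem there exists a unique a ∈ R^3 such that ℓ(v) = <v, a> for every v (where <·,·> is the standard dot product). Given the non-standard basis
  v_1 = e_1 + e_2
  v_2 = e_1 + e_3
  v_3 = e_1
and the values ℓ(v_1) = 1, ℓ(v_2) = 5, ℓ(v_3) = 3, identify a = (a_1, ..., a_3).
a = (3, -2, 2)

Write a = (a_1, ..., a_3) in the standard basis. For each basis vector v_i, ℓ(v_i) = <v_i, a> is a linear equation in the a_j's. Collect the n equations into a matrix system V a = ℓ, where row i of V is v_i (expressed in the standard basis). Since V is invertible (lower-triangular with 1s on the diagonal, up to permutation), solve by back-substitution:
  V =
[[1, 1, 0],
 [1, 0, 1],
 [1, 0, 0]]
  V a = (1, 5, 3)
Solving gives a = (3, -2, 2).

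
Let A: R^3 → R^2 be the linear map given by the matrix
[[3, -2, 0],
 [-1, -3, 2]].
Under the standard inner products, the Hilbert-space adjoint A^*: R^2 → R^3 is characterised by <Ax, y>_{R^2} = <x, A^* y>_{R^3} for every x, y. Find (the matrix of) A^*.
A^* = A^T =
[[3, -1],
 [-2, -3],
 [0, 2]]

For real matrices with standard dot products, the defining identity <Ax, y> = <x, A^* y> gives (Ax)^T y = x^T (A^*) y, i.e. x^T A^T y = x^T (A^*) y. Since this holds for all x, y, we must have A^* = A^T. Therefore
A^* =
[[3, -1],
 [-2, -3],
 [0, 2]].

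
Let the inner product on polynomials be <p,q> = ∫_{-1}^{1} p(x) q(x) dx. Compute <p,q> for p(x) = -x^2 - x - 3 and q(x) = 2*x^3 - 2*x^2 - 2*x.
<p,q> = 16/3

Expand the product: p(x)·q(x) = -2*x^5 - 2*x^3 + 8*x^2 + 6*x.
∫_{-1}^{1} of each monomial x^k gives [2/(k+1) if k even, 0 if k odd]. Integrating term-by-term (or equivalently evaluating the antiderivative F(x) = -x^6/3 - x^4/2 + 8*x^3/3 + 3*x^2 at the endpoints):
  F(1) − F(−1) = 29/6 − (-1/2) = 16/3.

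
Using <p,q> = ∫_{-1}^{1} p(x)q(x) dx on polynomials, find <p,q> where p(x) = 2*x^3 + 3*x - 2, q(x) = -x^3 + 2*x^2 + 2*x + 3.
<p,q> = -1138/105

Expand the product: p(x)·q(x) = -2*x^6 + 4*x^5 + x^4 + 14*x^3 + 2*x^2 + 5*x - 6.
∫_{-1}^{1} of each monomial x^k gives [2/(k+1) if k even, 0 if k odd]. Integrating term-by-term (or equivalently evaluating the antiderivative F(x) = -2*x^7/7 + 2*x^6/3 + x^5/5 + 7*x^4/2 + 2*x^3/3 + 5*x^2/2 - 6*x at the endpoints):
  F(1) − F(−1) = 131/105 − (423/35) = -1138/105.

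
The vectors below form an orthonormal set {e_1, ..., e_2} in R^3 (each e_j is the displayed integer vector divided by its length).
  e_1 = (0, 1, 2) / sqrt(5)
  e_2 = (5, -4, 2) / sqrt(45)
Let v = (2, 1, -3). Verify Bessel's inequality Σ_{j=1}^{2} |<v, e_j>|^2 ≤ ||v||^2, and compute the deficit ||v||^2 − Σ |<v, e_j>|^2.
Σ |<v, e_j>|^2 = 5; ||v||^2 = 14; deficit = 9

Write each e_j = u_j / sqrt(<u_j, u_j>) where u_j is the displayed integer vector. Then <v, e_j> = <v, u_j> / sqrt(<u_j, u_j>), so |<v, e_j>|^2 = <v, u_j>^2 / <u_j, u_j>.
Coefficients: <v, e_1> = -5/sqrt(5), <v, e_2> = 0/sqrt(45).
Square and sum: Σ |<v, e_j>|^2 = 5.
Compute ||v||^2 = v·v = 14.
Deficit = 14 − 5 = 9 ≥ 0, confirming Bessel's inequality. (The deficit equals ||v − Σ <v,e_j> e_j||^2, the squared distance from v to span{e_j}.)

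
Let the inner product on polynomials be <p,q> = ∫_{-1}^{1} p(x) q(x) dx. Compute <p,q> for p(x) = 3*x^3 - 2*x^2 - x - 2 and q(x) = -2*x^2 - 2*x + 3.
<p,q> = -64/5

Expand the product: p(x)·q(x) = -6*x^5 - 2*x^4 + 15*x^3 + x - 6.
∫_{-1}^{1} of each monomial x^k gives [2/(k+1) if k even, 0 if k odd]. Integrating term-by-term (or equivalently evaluating the antiderivative F(x) = -x^6 - 2*x^5/5 + 15*x^4/4 + x^2/2 - 6*x at the endpoints):
  F(1) − F(−1) = -63/20 − (193/20) = -64/5.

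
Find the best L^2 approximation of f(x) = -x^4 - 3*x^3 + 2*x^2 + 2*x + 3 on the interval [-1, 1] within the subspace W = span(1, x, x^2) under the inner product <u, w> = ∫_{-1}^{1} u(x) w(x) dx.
g(x) = 8*x^2/7 + x/5 + 108/35

The best approximation g ∈ W is the orthogonal projection of f onto W. Writing g = a_0 + a_1 x + a_2 x^2, the coefficients solve the normal equations G · a = b where
  G_{ij} = <φ_i, φ_j> and b_i = <f, φ_i>, with φ_0 = 1, φ_1 = x, φ_2 = x^2.
G =
  [2, 0, 2/3]
  [0, 2/3, 0]
  [2/3, 0, 2/5],
b = (104/15, 2/15, 88/35).
Solving gives a_0 = 108/35, a_1 = 1/5, a_2 = 8/7, so
  g(x) = 8*x^2/7 + x/5 + 108/35.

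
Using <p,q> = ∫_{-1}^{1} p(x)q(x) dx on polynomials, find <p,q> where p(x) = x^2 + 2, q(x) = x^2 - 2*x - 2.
<p,q> = -38/5

Expand the product: p(x)·q(x) = x^4 - 2*x^3 - 4*x - 4.
∫_{-1}^{1} of each monomial x^k gives [2/(k+1) if k even, 0 if k odd]. Integrating term-by-term (or equivalently evaluating the antiderivative F(x) = x^5/5 - x^4/2 - 2*x^2 - 4*x at the endpoints):
  F(1) − F(−1) = -63/10 − (13/10) = -38/5.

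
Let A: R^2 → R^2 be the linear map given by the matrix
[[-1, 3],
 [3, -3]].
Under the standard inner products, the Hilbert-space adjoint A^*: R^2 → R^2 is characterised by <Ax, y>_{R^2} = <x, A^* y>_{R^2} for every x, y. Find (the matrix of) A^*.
A^* = A^T =
[[-1, 3],
 [3, -3]]

For real matrices with standard dot products, the defining identity <Ax, y> = <x, A^* y> gives (Ax)^T y = x^T (A^*) y, i.e. x^T A^T y = x^T (A^*) y. Since this holds for all x, y, we must have A^* = A^T. Therefore
A^* =
[[-1, 3],
 [3, -3]].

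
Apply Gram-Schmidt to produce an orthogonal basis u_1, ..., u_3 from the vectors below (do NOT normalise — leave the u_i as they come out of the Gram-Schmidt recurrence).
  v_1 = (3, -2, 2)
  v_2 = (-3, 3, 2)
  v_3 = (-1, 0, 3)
Orthogonal basis:
  u_1 = (3, -2, 2)
  u_2 = (-18/17, 29/17, 56/17)
  u_3 = (-190/253, -228/253, 57/253)

Apply the Gram-Schmidt recurrence
  u_1 = v_1
  u_i = v_i − Σ_{j<i} ((v_i · u_j) / (u_j · u_j)) · u_j.

Step by step this gives:
  u_1 = (3, -2, 2)
  u_2 = (-18/17, 29/17, 56/17)
  u_3 = (-190/253, -228/253, 57/253)

Orthogonality check:
  u_2 · u_1 = 0 (should be 0)
  u_3 · u_1 = 0 (should be 0)
  u_3 · u_2 = 0 (should be 0)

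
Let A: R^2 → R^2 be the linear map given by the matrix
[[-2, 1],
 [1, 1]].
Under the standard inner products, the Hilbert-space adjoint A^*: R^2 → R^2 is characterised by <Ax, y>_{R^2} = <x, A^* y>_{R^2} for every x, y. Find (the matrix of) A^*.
A^* = A^T =
[[-2, 1],
 [1, 1]]

For real matrices with standard dot products, the defining identity <Ax, y> = <x, A^* y> gives (Ax)^T y = x^T (A^*) y, i.e. x^T A^T y = x^T (A^*) y. Since this holds for all x, y, we must have A^* = A^T. Therefore
A^* =
[[-2, 1],
 [1, 1]].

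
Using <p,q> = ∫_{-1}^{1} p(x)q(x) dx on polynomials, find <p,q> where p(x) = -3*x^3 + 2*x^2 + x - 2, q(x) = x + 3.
<p,q> = -128/15

Expand the product: p(x)·q(x) = -3*x^4 - 7*x^3 + 7*x^2 + x - 6.
∫_{-1}^{1} of each monomial x^k gives [2/(k+1) if k even, 0 if k odd]. Integrating term-by-term (or equivalently evaluating the antiderivative F(x) = -3*x^5/5 - 7*x^4/4 + 7*x^3/3 + x^2/2 - 6*x at the endpoints):
  F(1) − F(−1) = -331/60 − (181/60) = -128/15.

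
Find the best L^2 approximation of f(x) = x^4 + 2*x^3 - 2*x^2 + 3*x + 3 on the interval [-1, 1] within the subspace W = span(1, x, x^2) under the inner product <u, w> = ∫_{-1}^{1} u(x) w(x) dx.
g(x) = -8*x^2/7 + 21*x/5 + 102/35

The best approximation g ∈ W is the orthogonal projection of f onto W. Writing g = a_0 + a_1 x + a_2 x^2, the coefficients solve the normal equations G · a = b where
  G_{ij} = <φ_i, φ_j> and b_i = <f, φ_i>, with φ_0 = 1, φ_1 = x, φ_2 = x^2.
G =
  [2, 0, 2/3]
  [0, 2/3, 0]
  [2/3, 0, 2/5],
b = (76/15, 14/5, 52/35).
Solving gives a_0 = 102/35, a_1 = 21/5, a_2 = -8/7, so
  g(x) = -8*x^2/7 + 21*x/5 + 102/35.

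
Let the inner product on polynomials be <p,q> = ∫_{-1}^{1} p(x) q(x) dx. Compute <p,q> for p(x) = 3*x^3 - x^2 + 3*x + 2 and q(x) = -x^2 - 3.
<p,q> = -164/15

Expand the product: p(x)·q(x) = -3*x^5 + x^4 - 12*x^3 + x^2 - 9*x - 6.
∫_{-1}^{1} of each monomial x^k gives [2/(k+1) if k even, 0 if k odd]. Integrating term-by-term (or equivalently evaluating the antiderivative F(x) = -x^6/2 + x^5/5 - 3*x^4 + x^3/3 - 9*x^2/2 - 6*x at the endpoints):
  F(1) − F(−1) = -202/15 − (-38/15) = -164/15.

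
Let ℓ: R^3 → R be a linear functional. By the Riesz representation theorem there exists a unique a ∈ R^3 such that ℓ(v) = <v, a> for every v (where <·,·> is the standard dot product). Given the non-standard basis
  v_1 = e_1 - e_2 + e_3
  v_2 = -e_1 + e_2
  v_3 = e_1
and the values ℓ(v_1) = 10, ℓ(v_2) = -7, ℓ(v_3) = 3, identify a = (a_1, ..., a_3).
a = (3, -4, 3)

Write a = (a_1, ..., a_3) in the standard basis. For each basis vector v_i, ℓ(v_i) = <v_i, a> is a linear equation in the a_j's. Collect the n equations into a matrix system V a = ℓ, where row i of V is v_i (expressed in the standard basis). Since V is invertible (lower-triangular with 1s on the diagonal, up to permutation), solve by back-substitution:
  V =
[[1, -1, 1],
 [-1, 1, 0],
 [1, 0, 0]]
  V a = (10, -7, 3)
Solving gives a = (3, -4, 3).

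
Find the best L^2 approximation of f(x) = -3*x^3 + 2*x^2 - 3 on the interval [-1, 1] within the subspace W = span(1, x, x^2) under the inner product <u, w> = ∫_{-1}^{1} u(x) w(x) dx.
g(x) = 2*x^2 - 9*x/5 - 3

The best approximation g ∈ W is the orthogonal projection of f onto W. Writing g = a_0 + a_1 x + a_2 x^2, the coefficients solve the normal equations G · a = b where
  G_{ij} = <φ_i, φ_j> and b_i = <f, φ_i>, with φ_0 = 1, φ_1 = x, φ_2 = x^2.
G =
  [2, 0, 2/3]
  [0, 2/3, 0]
  [2/3, 0, 2/5],
b = (-14/3, -6/5, -6/5).
Solving gives a_0 = -3, a_1 = -9/5, a_2 = 2, so
  g(x) = 2*x^2 - 9*x/5 - 3.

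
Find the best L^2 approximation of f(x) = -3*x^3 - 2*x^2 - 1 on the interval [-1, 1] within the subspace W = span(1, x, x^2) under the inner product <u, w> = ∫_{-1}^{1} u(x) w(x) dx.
g(x) = -2*x^2 - 9*x/5 - 1

The best approximation g ∈ W is the orthogonal projection of f onto W. Writing g = a_0 + a_1 x + a_2 x^2, the coefficients solve the normal equations G · a = b where
  G_{ij} = <φ_i, φ_j> and b_i = <f, φ_i>, with φ_0 = 1, φ_1 = x, φ_2 = x^2.
G =
  [2, 0, 2/3]
  [0, 2/3, 0]
  [2/3, 0, 2/5],
b = (-10/3, -6/5, -22/15).
Solving gives a_0 = -1, a_1 = -9/5, a_2 = -2, so
  g(x) = -2*x^2 - 9*x/5 - 1.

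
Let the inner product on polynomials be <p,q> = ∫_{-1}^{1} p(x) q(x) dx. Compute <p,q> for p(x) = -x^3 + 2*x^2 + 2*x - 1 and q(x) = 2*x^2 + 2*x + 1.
<p,q> = 22/15

Expand the product: p(x)·q(x) = -2*x^5 + 2*x^4 + 7*x^3 + 4*x^2 - 1.
∫_{-1}^{1} of each monomial x^k gives [2/(k+1) if k even, 0 if k odd]. Integrating term-by-term (or equivalently evaluating the antiderivative F(x) = -x^6/3 + 2*x^5/5 + 7*x^4/4 + 4*x^3/3 - x at the endpoints):
  F(1) − F(−1) = 43/20 − (41/60) = 22/15.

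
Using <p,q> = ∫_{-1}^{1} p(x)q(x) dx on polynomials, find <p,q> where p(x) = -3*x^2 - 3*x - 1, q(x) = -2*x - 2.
<p,q> = 12

Expand the product: p(x)·q(x) = 6*x^3 + 12*x^2 + 8*x + 2.
∫_{-1}^{1} of each monomial x^k gives [2/(k+1) if k even, 0 if k odd]. Integrating term-by-term (or equivalently evaluating the antiderivative F(x) = 3*x^4/2 + 4*x^3 + 4*x^2 + 2*x at the endpoints):
  F(1) − F(−1) = 23/2 − (-1/2) = 12.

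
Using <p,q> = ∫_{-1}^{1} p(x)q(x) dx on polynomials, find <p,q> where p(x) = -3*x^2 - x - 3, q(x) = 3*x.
<p,q> = -2

Expand the product: p(x)·q(x) = -9*x^3 - 3*x^2 - 9*x.
∫_{-1}^{1} of each monomial x^k gives [2/(k+1) if k even, 0 if k odd]. Integrating term-by-term (or equivalently evaluating the antiderivative F(x) = -9*x^4/4 - x^3 - 9*x^2/2 at the endpoints):
  F(1) − F(−1) = -31/4 − (-23/4) = -2.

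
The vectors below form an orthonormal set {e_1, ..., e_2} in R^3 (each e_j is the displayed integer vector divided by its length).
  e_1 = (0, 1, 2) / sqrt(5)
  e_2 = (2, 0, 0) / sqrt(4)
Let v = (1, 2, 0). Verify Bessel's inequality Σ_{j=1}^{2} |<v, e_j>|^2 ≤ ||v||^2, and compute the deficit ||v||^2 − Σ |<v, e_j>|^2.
Σ |<v, e_j>|^2 = 9/5; ||v||^2 = 5; deficit = 16/5

Write each e_j = u_j / sqrt(<u_j, u_j>) where u_j is the displayed integer vector. Then <v, e_j> = <v, u_j> / sqrt(<u_j, u_j>), so |<v, e_j>|^2 = <v, u_j>^2 / <u_j, u_j>.
Coefficients: <v, e_1> = 2/sqrt(5), <v, e_2> = 2/sqrt(4).
Square and sum: Σ |<v, e_j>|^2 = 9/5.
Compute ||v||^2 = v·v = 5.
Deficit = 5 − 9/5 = 16/5 ≥ 0, confirming Bessel's inequality. (The deficit equals ||v − Σ <v,e_j> e_j||^2, the squared distance from v to span{e_j}.)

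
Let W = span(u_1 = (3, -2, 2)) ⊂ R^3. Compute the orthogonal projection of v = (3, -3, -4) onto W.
proj_W(v) = (21/17, -14/17, 14/17)

Set up U = [u_1 | ... | u_1] ∈ R^(3×1). The projector onto W = col(U) is P = U (U^T U)^(-1) U^T.
Compute U^T U =
  [17],
and U^T v = (7).
Solve U^T U · c = U^T v for the coefficients: c = (7/17). The projection is proj_W(v) = U c.
Check: (v - proj_W(v)) · u_1 = 0  (should be 0).
Result: proj_W(v) = (21/17, -14/17, 14/17).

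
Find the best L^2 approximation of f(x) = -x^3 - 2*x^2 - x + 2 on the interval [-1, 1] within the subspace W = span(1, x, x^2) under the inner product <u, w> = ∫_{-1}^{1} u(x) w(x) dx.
g(x) = -2*x^2 - 8*x/5 + 2

The best approximation g ∈ W is the orthogonal projection of f onto W. Writing g = a_0 + a_1 x + a_2 x^2, the coefficients solve the normal equations G · a = b where
  G_{ij} = <φ_i, φ_j> and b_i = <f, φ_i>, with φ_0 = 1, φ_1 = x, φ_2 = x^2.
G =
  [2, 0, 2/3]
  [0, 2/3, 0]
  [2/3, 0, 2/5],
b = (8/3, -16/15, 8/15).
Solving gives a_0 = 2, a_1 = -8/5, a_2 = -2, so
  g(x) = -2*x^2 - 8*x/5 + 2.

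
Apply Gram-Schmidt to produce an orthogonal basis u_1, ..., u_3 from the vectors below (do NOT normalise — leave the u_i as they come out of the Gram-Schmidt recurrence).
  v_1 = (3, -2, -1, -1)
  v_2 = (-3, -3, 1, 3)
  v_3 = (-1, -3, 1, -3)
Orthogonal basis:
  u_1 = (3, -2, -1, -1)
  u_2 = (-8/5, -59/15, 8/15, 38/15)
  u_3 = (-590/371, -492/371, 444/371, -1230/371)

Apply the Gram-Schmidt recurrence
  u_1 = v_1
  u_i = v_i − Σ_{j<i} ((v_i · u_j) / (u_j · u_j)) · u_j.

Step by step this gives:
  u_1 = (3, -2, -1, -1)
  u_2 = (-8/5, -59/15, 8/15, 38/15)
  u_3 = (-590/371, -492/371, 444/371, -1230/371)

Orthogonality check:
  u_2 · u_1 = 0 (should be 0)
  u_3 · u_1 = 0 (should be 0)
  u_3 · u_2 = 0 (should be 0)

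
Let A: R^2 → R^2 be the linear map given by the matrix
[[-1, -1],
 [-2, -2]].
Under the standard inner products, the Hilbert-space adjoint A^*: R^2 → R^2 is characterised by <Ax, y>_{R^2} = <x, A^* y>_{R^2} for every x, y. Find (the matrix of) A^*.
A^* = A^T =
[[-1, -2],
 [-1, -2]]

For real matrices with standard dot products, the defining identity <Ax, y> = <x, A^* y> gives (Ax)^T y = x^T (A^*) y, i.e. x^T A^T y = x^T (A^*) y. Since this holds for all x, y, we must have A^* = A^T. Therefore
A^* =
[[-1, -2],
 [-1, -2]].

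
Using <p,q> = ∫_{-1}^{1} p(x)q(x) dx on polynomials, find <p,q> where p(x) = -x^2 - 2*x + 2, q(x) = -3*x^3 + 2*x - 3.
<p,q> = -154/15

Expand the product: p(x)·q(x) = 3*x^5 + 6*x^4 - 8*x^3 - x^2 + 10*x - 6.
∫_{-1}^{1} of each monomial x^k gives [2/(k+1) if k even, 0 if k odd]. Integrating term-by-term (or equivalently evaluating the antiderivative F(x) = x^6/2 + 6*x^5/5 - 2*x^4 - x^3/3 + 5*x^2 - 6*x at the endpoints):
  F(1) − F(−1) = -49/30 − (259/30) = -154/15.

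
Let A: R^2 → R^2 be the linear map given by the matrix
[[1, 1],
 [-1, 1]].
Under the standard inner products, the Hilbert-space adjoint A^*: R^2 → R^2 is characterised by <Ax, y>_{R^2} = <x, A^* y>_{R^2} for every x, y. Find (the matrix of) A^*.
A^* = A^T =
[[1, -1],
 [1, 1]]

For real matrices with standard dot products, the defining identity <Ax, y> = <x, A^* y> gives (Ax)^T y = x^T (A^*) y, i.e. x^T A^T y = x^T (A^*) y. Since this holds for all x, y, we must have A^* = A^T. Therefore
A^* =
[[1, -1],
 [1, 1]].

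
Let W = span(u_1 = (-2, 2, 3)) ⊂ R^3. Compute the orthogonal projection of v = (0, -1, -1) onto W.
proj_W(v) = (10/17, -10/17, -15/17)

Set up U = [u_1 | ... | u_1] ∈ R^(3×1). The projector onto W = col(U) is P = U (U^T U)^(-1) U^T.
Compute U^T U =
  [17],
and U^T v = (-5).
Solve U^T U · c = U^T v for the coefficients: c = (-5/17). The projection is proj_W(v) = U c.
Check: (v - proj_W(v)) · u_1 = 0  (should be 0).
Result: proj_W(v) = (10/17, -10/17, -15/17).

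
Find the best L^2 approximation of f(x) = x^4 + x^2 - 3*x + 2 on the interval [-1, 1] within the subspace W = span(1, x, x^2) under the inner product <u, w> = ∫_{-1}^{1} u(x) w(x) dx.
g(x) = 13*x^2/7 - 3*x + 67/35

The best approximation g ∈ W is the orthogonal projection of f onto W. Writing g = a_0 + a_1 x + a_2 x^2, the coefficients solve the normal equations G · a = b where
  G_{ij} = <φ_i, φ_j> and b_i = <f, φ_i>, with φ_0 = 1, φ_1 = x, φ_2 = x^2.
G =
  [2, 0, 2/3]
  [0, 2/3, 0]
  [2/3, 0, 2/5],
b = (76/15, -2, 212/105).
Solving gives a_0 = 67/35, a_1 = -3, a_2 = 13/7, so
  g(x) = 13*x^2/7 - 3*x + 67/35.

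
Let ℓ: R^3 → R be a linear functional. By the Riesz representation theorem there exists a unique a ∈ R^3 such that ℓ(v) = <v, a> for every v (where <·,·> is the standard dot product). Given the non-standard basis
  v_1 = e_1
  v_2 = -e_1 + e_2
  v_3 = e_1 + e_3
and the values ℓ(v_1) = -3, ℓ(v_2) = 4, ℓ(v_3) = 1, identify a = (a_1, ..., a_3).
a = (-3, 1, 4)

Write a = (a_1, ..., a_3) in the standard basis. For each basis vector v_i, ℓ(v_i) = <v_i, a> is a linear equation in the a_j's. Collect the n equations into a matrix system V a = ℓ, where row i of V is v_i (expressed in the standard basis). Since V is invertible (lower-triangular with 1s on the diagonal, up to permutation), solve by back-substitution:
  V =
[[1, 0, 0],
 [-1, 1, 0],
 [1, 0, 1]]
  V a = (-3, 4, 1)
Solving gives a = (-3, 1, 4).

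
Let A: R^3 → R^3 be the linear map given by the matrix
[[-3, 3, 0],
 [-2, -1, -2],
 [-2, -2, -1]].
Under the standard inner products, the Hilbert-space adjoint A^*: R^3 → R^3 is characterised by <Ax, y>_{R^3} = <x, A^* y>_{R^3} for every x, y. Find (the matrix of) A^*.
A^* = A^T =
[[-3, -2, -2],
 [3, -1, -2],
 [0, -2, -1]]

For real matrices with standard dot products, the defining identity <Ax, y> = <x, A^* y> gives (Ax)^T y = x^T (A^*) y, i.e. x^T A^T y = x^T (A^*) y. Since this holds for all x, y, we must have A^* = A^T. Therefore
A^* =
[[-3, -2, -2],
 [3, -1, -2],
 [0, -2, -1]].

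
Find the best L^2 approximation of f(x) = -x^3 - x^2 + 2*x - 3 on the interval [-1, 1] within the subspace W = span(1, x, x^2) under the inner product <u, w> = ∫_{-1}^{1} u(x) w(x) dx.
g(x) = -x^2 + 7*x/5 - 3

The best approximation g ∈ W is the orthogonal projection of f onto W. Writing g = a_0 + a_1 x + a_2 x^2, the coefficients solve the normal equations G · a = b where
  G_{ij} = <φ_i, φ_j> and b_i = <f, φ_i>, with φ_0 = 1, φ_1 = x, φ_2 = x^2.
G =
  [2, 0, 2/3]
  [0, 2/3, 0]
  [2/3, 0, 2/5],
b = (-20/3, 14/15, -12/5).
Solving gives a_0 = -3, a_1 = 7/5, a_2 = -1, so
  g(x) = -x^2 + 7*x/5 - 3.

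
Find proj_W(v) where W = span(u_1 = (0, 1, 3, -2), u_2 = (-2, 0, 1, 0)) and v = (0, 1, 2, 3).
proj_W(v) = (-50/61, -1/61, 22/61, 2/61)

Set up U = [u_1 | ... | u_2] ∈ R^(4×2). The projector onto W = col(U) is P = U (U^T U)^(-1) U^T.
Compute U^T U =
  [14, 3]
  [3, 5],
and U^T v = (1, 2).
Solve U^T U · c = U^T v for the coefficients: c = (-1/61, 25/61). The projection is proj_W(v) = U c.
Check: (v - proj_W(v)) · u_1 = 0  (should be 0).
Check: (v - proj_W(v)) · u_2 = 0  (should be 0).
Result: proj_W(v) = (-50/61, -1/61, 22/61, 2/61).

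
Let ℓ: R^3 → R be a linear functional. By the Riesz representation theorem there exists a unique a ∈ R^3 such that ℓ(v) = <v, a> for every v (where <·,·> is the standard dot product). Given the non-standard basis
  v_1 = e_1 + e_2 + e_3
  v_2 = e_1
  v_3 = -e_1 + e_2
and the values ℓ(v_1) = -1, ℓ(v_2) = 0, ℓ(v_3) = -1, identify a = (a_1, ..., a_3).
a = (0, -1, 0)

Write a = (a_1, ..., a_3) in the standard basis. For each basis vector v_i, ℓ(v_i) = <v_i, a> is a linear equation in the a_j's. Collect the n equations into a matrix system V a = ℓ, where row i of V is v_i (expressed in the standard basis). Since V is invertible (lower-triangular with 1s on the diagonal, up to permutation), solve by back-substitution:
  V =
[[1, 1, 1],
 [1, 0, 0],
 [-1, 1, 0]]
  V a = (-1, 0, -1)
Solving gives a = (0, -1, 0).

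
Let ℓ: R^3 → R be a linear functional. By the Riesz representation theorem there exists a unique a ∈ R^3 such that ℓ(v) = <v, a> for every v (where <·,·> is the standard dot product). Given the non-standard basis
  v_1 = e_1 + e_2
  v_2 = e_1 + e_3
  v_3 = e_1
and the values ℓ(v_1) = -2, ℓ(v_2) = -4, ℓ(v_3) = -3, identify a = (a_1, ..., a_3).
a = (-3, 1, -1)

Write a = (a_1, ..., a_3) in the standard basis. For each basis vector v_i, ℓ(v_i) = <v_i, a> is a linear equation in the a_j's. Collect the n equations into a matrix system V a = ℓ, where row i of V is v_i (expressed in the standard basis). Since V is invertible (lower-triangular with 1s on the diagonal, up to permutation), solve by back-substitution:
  V =
[[1, 1, 0],
 [1, 0, 1],
 [1, 0, 0]]
  V a = (-2, -4, -3)
Solving gives a = (-3, 1, -1).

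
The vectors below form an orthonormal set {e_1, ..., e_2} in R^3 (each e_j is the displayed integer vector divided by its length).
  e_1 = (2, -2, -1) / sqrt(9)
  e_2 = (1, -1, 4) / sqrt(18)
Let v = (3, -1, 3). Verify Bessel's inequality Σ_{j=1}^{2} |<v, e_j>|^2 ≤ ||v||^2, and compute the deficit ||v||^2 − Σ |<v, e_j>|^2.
Σ |<v, e_j>|^2 = 17; ||v||^2 = 19; deficit = 2

Write each e_j = u_j / sqrt(<u_j, u_j>) where u_j is the displayed integer vector. Then <v, e_j> = <v, u_j> / sqrt(<u_j, u_j>), so |<v, e_j>|^2 = <v, u_j>^2 / <u_j, u_j>.
Coefficients: <v, e_1> = 5/sqrt(9), <v, e_2> = 16/sqrt(18).
Square and sum: Σ |<v, e_j>|^2 = 17.
Compute ||v||^2 = v·v = 19.
Deficit = 19 − 17 = 2 ≥ 0, confirming Bessel's inequality. (The deficit equals ||v − Σ <v,e_j> e_j||^2, the squared distance from v to span{e_j}.)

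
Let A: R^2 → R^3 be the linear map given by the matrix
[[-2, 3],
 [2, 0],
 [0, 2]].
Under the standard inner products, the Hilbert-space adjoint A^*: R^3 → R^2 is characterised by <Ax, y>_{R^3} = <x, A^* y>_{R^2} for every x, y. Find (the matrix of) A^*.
A^* = A^T =
[[-2, 2, 0],
 [3, 0, 2]]

For real matrices with standard dot products, the defining identity <Ax, y> = <x, A^* y> gives (Ax)^T y = x^T (A^*) y, i.e. x^T A^T y = x^T (A^*) y. Since this holds for all x, y, we must have A^* = A^T. Therefore
A^* =
[[-2, 2, 0],
 [3, 0, 2]].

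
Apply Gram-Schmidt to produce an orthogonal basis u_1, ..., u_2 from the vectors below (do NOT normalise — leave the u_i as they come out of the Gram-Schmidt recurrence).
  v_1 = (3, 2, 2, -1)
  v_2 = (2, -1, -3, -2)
Orthogonal basis:
  u_1 = (3, 2, 2, -1)
  u_2 = (2, -1, -3, -2)

Apply the Gram-Schmidt recurrence
  u_1 = v_1
  u_i = v_i − Σ_{j<i} ((v_i · u_j) / (u_j · u_j)) · u_j.

Step by step this gives:
  u_1 = (3, 2, 2, -1)
  u_2 = (2, -1, -3, -2)

Orthogonality check:
  u_2 · u_1 = 0 (should be 0)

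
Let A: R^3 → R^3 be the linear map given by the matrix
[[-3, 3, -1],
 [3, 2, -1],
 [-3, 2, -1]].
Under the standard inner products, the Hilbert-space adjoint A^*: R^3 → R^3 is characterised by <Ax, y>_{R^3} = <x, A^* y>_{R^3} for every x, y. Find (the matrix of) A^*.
A^* = A^T =
[[-3, 3, -3],
 [3, 2, 2],
 [-1, -1, -1]]

For real matrices with standard dot products, the defining identity <Ax, y> = <x, A^* y> gives (Ax)^T y = x^T (A^*) y, i.e. x^T A^T y = x^T (A^*) y. Since this holds for all x, y, we must have A^* = A^T. Therefore
A^* =
[[-3, 3, -3],
 [3, 2, 2],
 [-1, -1, -1]].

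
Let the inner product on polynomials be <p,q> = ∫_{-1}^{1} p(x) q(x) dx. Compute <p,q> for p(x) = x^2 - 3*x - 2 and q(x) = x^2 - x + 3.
<p,q> = -134/15

Expand the product: p(x)·q(x) = x^4 - 4*x^3 + 4*x^2 - 7*x - 6.
∫_{-1}^{1} of each monomial x^k gives [2/(k+1) if k even, 0 if k odd]. Integrating term-by-term (or equivalently evaluating the antiderivative F(x) = x^5/5 - x^4 + 4*x^3/3 - 7*x^2/2 - 6*x at the endpoints):
  F(1) − F(−1) = -269/30 − (-1/30) = -134/15.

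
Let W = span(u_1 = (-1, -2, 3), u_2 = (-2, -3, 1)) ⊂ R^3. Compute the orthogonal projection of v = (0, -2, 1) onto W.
proj_W(v) = (-21/25, -7/5, 28/25)

Set up U = [u_1 | ... | u_2] ∈ R^(3×2). The projector onto W = col(U) is P = U (U^T U)^(-1) U^T.
Compute U^T U =
  [14, 11]
  [11, 14],
and U^T v = (7, 7).
Solve U^T U · c = U^T v for the coefficients: c = (7/25, 7/25). The projection is proj_W(v) = U c.
Check: (v - proj_W(v)) · u_1 = 0  (should be 0).
Check: (v - proj_W(v)) · u_2 = 0  (should be 0).
Result: proj_W(v) = (-21/25, -7/5, 28/25).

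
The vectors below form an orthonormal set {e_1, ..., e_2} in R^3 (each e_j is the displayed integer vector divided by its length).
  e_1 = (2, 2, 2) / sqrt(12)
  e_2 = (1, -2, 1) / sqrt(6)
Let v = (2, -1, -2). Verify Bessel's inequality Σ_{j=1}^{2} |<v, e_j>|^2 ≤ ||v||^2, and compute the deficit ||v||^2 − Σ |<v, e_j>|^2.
Σ |<v, e_j>|^2 = 1; ||v||^2 = 9; deficit = 8

Write each e_j = u_j / sqrt(<u_j, u_j>) where u_j is the displayed integer vector. Then <v, e_j> = <v, u_j> / sqrt(<u_j, u_j>), so |<v, e_j>|^2 = <v, u_j>^2 / <u_j, u_j>.
Coefficients: <v, e_1> = -2/sqrt(12), <v, e_2> = 2/sqrt(6).
Square and sum: Σ |<v, e_j>|^2 = 1.
Compute ||v||^2 = v·v = 9.
Deficit = 9 − 1 = 8 ≥ 0, confirming Bessel's inequality. (The deficit equals ||v − Σ <v,e_j> e_j||^2, the squared distance from v to span{e_j}.)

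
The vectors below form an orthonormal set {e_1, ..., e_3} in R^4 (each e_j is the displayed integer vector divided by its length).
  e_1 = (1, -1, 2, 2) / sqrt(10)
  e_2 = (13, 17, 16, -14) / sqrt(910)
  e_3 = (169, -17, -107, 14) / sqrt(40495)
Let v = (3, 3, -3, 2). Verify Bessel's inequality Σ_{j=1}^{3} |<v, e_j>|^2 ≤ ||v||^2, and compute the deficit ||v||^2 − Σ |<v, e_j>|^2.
Σ |<v, e_j>|^2 = 1479/89; ||v||^2 = 31; deficit = 1280/89

Write each e_j = u_j / sqrt(<u_j, u_j>) where u_j is the displayed integer vector. Then <v, e_j> = <v, u_j> / sqrt(<u_j, u_j>), so |<v, e_j>|^2 = <v, u_j>^2 / <u_j, u_j>.
Coefficients: <v, e_1> = -2/sqrt(10), <v, e_2> = 14/sqrt(910), <v, e_3> = 805/sqrt(40495).
Square and sum: Σ |<v, e_j>|^2 = 1479/89.
Compute ||v||^2 = v·v = 31.
Deficit = 31 − 1479/89 = 1280/89 ≥ 0, confirming Bessel's inequality. (The deficit equals ||v − Σ <v,e_j> e_j||^2, the squared distance from v to span{e_j}.)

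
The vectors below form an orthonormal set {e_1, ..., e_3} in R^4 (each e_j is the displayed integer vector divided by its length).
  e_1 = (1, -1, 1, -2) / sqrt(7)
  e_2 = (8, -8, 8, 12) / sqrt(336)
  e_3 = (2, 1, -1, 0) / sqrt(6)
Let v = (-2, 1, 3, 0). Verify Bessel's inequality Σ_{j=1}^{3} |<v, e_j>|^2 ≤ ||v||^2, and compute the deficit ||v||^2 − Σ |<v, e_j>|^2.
Σ |<v, e_j>|^2 = 6; ||v||^2 = 14; deficit = 8

Write each e_j = u_j / sqrt(<u_j, u_j>) where u_j is the displayed integer vector. Then <v, e_j> = <v, u_j> / sqrt(<u_j, u_j>), so |<v, e_j>|^2 = <v, u_j>^2 / <u_j, u_j>.
Coefficients: <v, e_1> = 0/sqrt(7), <v, e_2> = 0/sqrt(336), <v, e_3> = -6/sqrt(6).
Square and sum: Σ |<v, e_j>|^2 = 6.
Compute ||v||^2 = v·v = 14.
Deficit = 14 − 6 = 8 ≥ 0, confirming Bessel's inequality. (The deficit equals ||v − Σ <v,e_j> e_j||^2, the squared distance from v to span{e_j}.)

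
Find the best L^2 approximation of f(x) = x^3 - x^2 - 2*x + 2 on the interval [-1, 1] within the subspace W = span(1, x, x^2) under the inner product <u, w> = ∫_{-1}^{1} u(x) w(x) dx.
g(x) = -x^2 - 7*x/5 + 2

The best approximation g ∈ W is the orthogonal projection of f onto W. Writing g = a_0 + a_1 x + a_2 x^2, the coefficients solve the normal equations G · a = b where
  G_{ij} = <φ_i, φ_j> and b_i = <f, φ_i>, with φ_0 = 1, φ_1 = x, φ_2 = x^2.
G =
  [2, 0, 2/3]
  [0, 2/3, 0]
  [2/3, 0, 2/5],
b = (10/3, -14/15, 14/15).
Solving gives a_0 = 2, a_1 = -7/5, a_2 = -1, so
  g(x) = -x^2 - 7*x/5 + 2.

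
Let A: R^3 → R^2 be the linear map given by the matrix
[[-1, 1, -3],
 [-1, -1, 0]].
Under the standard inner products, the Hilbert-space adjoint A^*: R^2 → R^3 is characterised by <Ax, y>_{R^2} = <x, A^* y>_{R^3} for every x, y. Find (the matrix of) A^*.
A^* = A^T =
[[-1, -1],
 [1, -1],
 [-3, 0]]

For real matrices with standard dot products, the defining identity <Ax, y> = <x, A^* y> gives (Ax)^T y = x^T (A^*) y, i.e. x^T A^T y = x^T (A^*) y. Since this holds for all x, y, we must have A^* = A^T. Therefore
A^* =
[[-1, -1],
 [1, -1],
 [-3, 0]].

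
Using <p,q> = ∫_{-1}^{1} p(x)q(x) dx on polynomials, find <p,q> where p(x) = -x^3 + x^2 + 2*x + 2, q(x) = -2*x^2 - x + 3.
<p,q> = 48/5

Expand the product: p(x)·q(x) = 2*x^5 - x^4 - 8*x^3 - 3*x^2 + 4*x + 6.
∫_{-1}^{1} of each monomial x^k gives [2/(k+1) if k even, 0 if k odd]. Integrating term-by-term (or equivalently evaluating the antiderivative F(x) = x^6/3 - x^5/5 - 2*x^4 - x^3 + 2*x^2 + 6*x at the endpoints):
  F(1) − F(−1) = 77/15 − (-67/15) = 48/5.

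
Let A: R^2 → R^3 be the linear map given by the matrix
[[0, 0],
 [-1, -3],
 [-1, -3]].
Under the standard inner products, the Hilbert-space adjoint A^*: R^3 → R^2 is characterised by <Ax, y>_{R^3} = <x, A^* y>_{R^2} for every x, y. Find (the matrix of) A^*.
A^* = A^T =
[[0, -1, -1],
 [0, -3, -3]]

For real matrices with standard dot products, the defining identity <Ax, y> = <x, A^* y> gives (Ax)^T y = x^T (A^*) y, i.e. x^T A^T y = x^T (A^*) y. Since this holds for all x, y, we must have A^* = A^T. Therefore
A^* =
[[0, -1, -1],
 [0, -3, -3]].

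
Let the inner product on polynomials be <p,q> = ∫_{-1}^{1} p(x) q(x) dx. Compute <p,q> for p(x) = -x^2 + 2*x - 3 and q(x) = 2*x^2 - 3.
<p,q> = 76/5

Expand the product: p(x)·q(x) = -2*x^4 + 4*x^3 - 3*x^2 - 6*x + 9.
∫_{-1}^{1} of each monomial x^k gives [2/(k+1) if k even, 0 if k odd]. Integrating term-by-term (or equivalently evaluating the antiderivative F(x) = -2*x^5/5 + x^4 - x^3 - 3*x^2 + 9*x at the endpoints):
  F(1) − F(−1) = 28/5 − (-48/5) = 76/5.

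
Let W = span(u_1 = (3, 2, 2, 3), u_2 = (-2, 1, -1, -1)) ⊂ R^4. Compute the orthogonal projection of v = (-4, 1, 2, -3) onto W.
proj_W(v) = (-295/101, 95/101, -155/101, -170/101)

Set up U = [u_1 | ... | u_2] ∈ R^(4×2). The projector onto W = col(U) is P = U (U^T U)^(-1) U^T.
Compute U^T U =
  [26, -9]
  [-9, 7],
and U^T v = (-15, 10).
Solve U^T U · c = U^T v for the coefficients: c = (-15/101, 125/101). The projection is proj_W(v) = U c.
Check: (v - proj_W(v)) · u_1 = 0  (should be 0).
Check: (v - proj_W(v)) · u_2 = 0  (should be 0).
Result: proj_W(v) = (-295/101, 95/101, -155/101, -170/101).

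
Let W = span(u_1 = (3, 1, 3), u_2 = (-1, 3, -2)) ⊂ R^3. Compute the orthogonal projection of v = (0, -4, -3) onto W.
proj_W(v) = (-231/115, -397/115, -27/23)

Set up U = [u_1 | ... | u_2] ∈ R^(3×2). The projector onto W = col(U) is P = U (U^T U)^(-1) U^T.
Compute U^T U =
  [19, -6]
  [-6, 14],
and U^T v = (-13, -6).
Solve U^T U · c = U^T v for the coefficients: c = (-109/115, -96/115). The projection is proj_W(v) = U c.
Check: (v - proj_W(v)) · u_1 = 0  (should be 0).
Check: (v - proj_W(v)) · u_2 = 0  (should be 0).
Result: proj_W(v) = (-231/115, -397/115, -27/23).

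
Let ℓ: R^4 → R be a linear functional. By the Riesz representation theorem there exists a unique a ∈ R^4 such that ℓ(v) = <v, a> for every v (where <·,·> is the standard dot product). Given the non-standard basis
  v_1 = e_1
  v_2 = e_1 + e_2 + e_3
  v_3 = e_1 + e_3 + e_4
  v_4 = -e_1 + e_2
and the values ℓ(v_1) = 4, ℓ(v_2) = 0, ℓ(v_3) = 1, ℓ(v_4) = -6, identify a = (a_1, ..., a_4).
a = (4, -2, -2, -1)

Write a = (a_1, ..., a_4) in the standard basis. For each basis vector v_i, ℓ(v_i) = <v_i, a> is a linear equation in the a_j's. Collect the n equations into a matrix system V a = ℓ, where row i of V is v_i (expressed in the standard basis). Since V is invertible (lower-triangular with 1s on the diagonal, up to permutation), solve by back-substitution:
  V =
[[1, 0, 0, 0],
 [1, 1, 1, 0],
 [1, 0, 1, 1],
 [-1, 1, 0, 0]]
  V a = (4, 0, 1, -6)
Solving gives a = (4, -2, -2, -1).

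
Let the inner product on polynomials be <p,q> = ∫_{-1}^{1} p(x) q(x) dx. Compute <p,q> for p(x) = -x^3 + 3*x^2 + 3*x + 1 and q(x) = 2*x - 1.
<p,q> = -4/5

Expand the product: p(x)·q(x) = -2*x^4 + 7*x^3 + 3*x^2 - x - 1.
∫_{-1}^{1} of each monomial x^k gives [2/(k+1) if k even, 0 if k odd]. Integrating term-by-term (or equivalently evaluating the antiderivative F(x) = -2*x^5/5 + 7*x^4/4 + x^3 - x^2/2 - x at the endpoints):
  F(1) − F(−1) = 17/20 − (33/20) = -4/5.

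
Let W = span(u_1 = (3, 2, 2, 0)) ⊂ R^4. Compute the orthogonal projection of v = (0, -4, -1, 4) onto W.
proj_W(v) = (-30/17, -20/17, -20/17, 0)

Set up U = [u_1 | ... | u_1] ∈ R^(4×1). The projector onto W = col(U) is P = U (U^T U)^(-1) U^T.
Compute U^T U =
  [17],
and U^T v = (-10).
Solve U^T U · c = U^T v for the coefficients: c = (-10/17). The projection is proj_W(v) = U c.
Check: (v - proj_W(v)) · u_1 = 0  (should be 0).
Result: proj_W(v) = (-30/17, -20/17, -20/17, 0).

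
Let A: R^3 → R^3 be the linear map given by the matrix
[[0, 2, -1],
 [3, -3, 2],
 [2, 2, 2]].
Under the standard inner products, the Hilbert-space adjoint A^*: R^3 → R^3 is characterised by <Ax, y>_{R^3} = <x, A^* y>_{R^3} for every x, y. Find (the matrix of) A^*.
A^* = A^T =
[[0, 3, 2],
 [2, -3, 2],
 [-1, 2, 2]]

For real matrices with standard dot products, the defining identity <Ax, y> = <x, A^* y> gives (Ax)^T y = x^T (A^*) y, i.e. x^T A^T y = x^T (A^*) y. Since this holds for all x, y, we must have A^* = A^T. Therefore
A^* =
[[0, 3, 2],
 [2, -3, 2],
 [-1, 2, 2]].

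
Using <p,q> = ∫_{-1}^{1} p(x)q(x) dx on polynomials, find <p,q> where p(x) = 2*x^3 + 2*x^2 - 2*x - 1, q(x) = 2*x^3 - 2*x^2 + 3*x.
<p,q> = -244/105

Expand the product: p(x)·q(x) = 4*x^6 - 2*x^4 + 8*x^3 - 4*x^2 - 3*x.
∫_{-1}^{1} of each monomial x^k gives [2/(k+1) if k even, 0 if k odd]. Integrating term-by-term (or equivalently evaluating the antiderivative F(x) = 4*x^7/7 - 2*x^5/5 + 2*x^4 - 4*x^3/3 - 3*x^2/2 at the endpoints):
  F(1) − F(−1) = -139/210 − (349/210) = -244/105.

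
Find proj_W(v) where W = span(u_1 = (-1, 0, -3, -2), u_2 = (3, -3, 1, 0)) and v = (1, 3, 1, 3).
proj_W(v) = (-17/23, 39/23, 53/23, 44/23)

Set up U = [u_1 | ... | u_2] ∈ R^(4×2). The projector onto W = col(U) is P = U (U^T U)^(-1) U^T.
Compute U^T U =
  [14, -6]
  [-6, 19],
and U^T v = (-10, -5).
Solve U^T U · c = U^T v for the coefficients: c = (-22/23, -13/23). The projection is proj_W(v) = U c.
Check: (v - proj_W(v)) · u_1 = 0  (should be 0).
Check: (v - proj_W(v)) · u_2 = 0  (should be 0).
Result: proj_W(v) = (-17/23, 39/23, 53/23, 44/23).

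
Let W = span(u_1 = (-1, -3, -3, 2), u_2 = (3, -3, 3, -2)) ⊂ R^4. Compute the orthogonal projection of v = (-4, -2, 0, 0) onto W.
proj_W(v) = (-59/83, -75/83, -126/83, 84/83)

Set up U = [u_1 | ... | u_2] ∈ R^(4×2). The projector onto W = col(U) is P = U (U^T U)^(-1) U^T.
Compute U^T U =
  [23, -7]
  [-7, 31],
and U^T v = (10, -6).
Solve U^T U · c = U^T v for the coefficients: c = (67/166, -17/166). The projection is proj_W(v) = U c.
Check: (v - proj_W(v)) · u_1 = 0  (should be 0).
Check: (v - proj_W(v)) · u_2 = 0  (should be 0).
Result: proj_W(v) = (-59/83, -75/83, -126/83, 84/83).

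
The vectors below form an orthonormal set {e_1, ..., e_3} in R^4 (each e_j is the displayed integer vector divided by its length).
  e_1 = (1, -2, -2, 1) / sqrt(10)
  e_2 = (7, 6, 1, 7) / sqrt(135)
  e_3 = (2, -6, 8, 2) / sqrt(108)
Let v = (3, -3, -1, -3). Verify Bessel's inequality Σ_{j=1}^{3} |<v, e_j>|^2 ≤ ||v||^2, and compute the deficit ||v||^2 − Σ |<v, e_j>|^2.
Σ |<v, e_j>|^2 = 10; ||v||^2 = 28; deficit = 18

Write each e_j = u_j / sqrt(<u_j, u_j>) where u_j is the displayed integer vector. Then <v, e_j> = <v, u_j> / sqrt(<u_j, u_j>), so |<v, e_j>|^2 = <v, u_j>^2 / <u_j, u_j>.
Coefficients: <v, e_1> = 8/sqrt(10), <v, e_2> = -19/sqrt(135), <v, e_3> = 10/sqrt(108).
Square and sum: Σ |<v, e_j>|^2 = 10.
Compute ||v||^2 = v·v = 28.
Deficit = 28 − 10 = 18 ≥ 0, confirming Bessel's inequality. (The deficit equals ||v − Σ <v,e_j> e_j||^2, the squared distance from v to span{e_j}.)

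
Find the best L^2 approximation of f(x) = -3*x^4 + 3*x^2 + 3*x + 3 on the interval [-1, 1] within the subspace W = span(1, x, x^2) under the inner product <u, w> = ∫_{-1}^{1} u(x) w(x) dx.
g(x) = 3*x^2/7 + 3*x + 114/35

The best approximation g ∈ W is the orthogonal projection of f onto W. Writing g = a_0 + a_1 x + a_2 x^2, the coefficients solve the normal equations G · a = b where
  G_{ij} = <φ_i, φ_j> and b_i = <f, φ_i>, with φ_0 = 1, φ_1 = x, φ_2 = x^2.
G =
  [2, 0, 2/3]
  [0, 2/3, 0]
  [2/3, 0, 2/5],
b = (34/5, 2, 82/35).
Solving gives a_0 = 114/35, a_1 = 3, a_2 = 3/7, so
  g(x) = 3*x^2/7 + 3*x + 114/35.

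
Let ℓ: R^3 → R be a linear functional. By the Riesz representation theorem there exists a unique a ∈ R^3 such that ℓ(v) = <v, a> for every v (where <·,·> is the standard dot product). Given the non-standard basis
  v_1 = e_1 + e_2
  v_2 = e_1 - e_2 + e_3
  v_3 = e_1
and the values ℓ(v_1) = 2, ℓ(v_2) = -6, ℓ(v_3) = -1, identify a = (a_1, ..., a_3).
a = (-1, 3, -2)

Write a = (a_1, ..., a_3) in the standard basis. For each basis vector v_i, ℓ(v_i) = <v_i, a> is a linear equation in the a_j's. Collect the n equations into a matrix system V a = ℓ, where row i of V is v_i (expressed in the standard basis). Since V is invertible (lower-triangular with 1s on the diagonal, up to permutation), solve by back-substitution:
  V =
[[1, 1, 0],
 [1, -1, 1],
 [1, 0, 0]]
  V a = (2, -6, -1)
Solving gives a = (-1, 3, -2).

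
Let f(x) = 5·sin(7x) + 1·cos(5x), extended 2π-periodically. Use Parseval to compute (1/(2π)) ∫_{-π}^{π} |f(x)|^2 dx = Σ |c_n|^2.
Σ |c_n|^2 = 13

Expand |f|^2 and use orthogonality of {sin(nx), cos(mx)} on [-π, π]:
  ∫_{-π}^{π} sin(nx)^2 dx = π, ∫ cos(mx)^2 dx = π, and cross terms integrate to 0.
So ∫_{-π}^{π} f(x)^2 dx = 5^2 · π + 1^2 · π = (25 + 1)π.
Divide by 2π: (25 + 1)/2 = 13.
By Parseval, this equals Σ |c_n|^2.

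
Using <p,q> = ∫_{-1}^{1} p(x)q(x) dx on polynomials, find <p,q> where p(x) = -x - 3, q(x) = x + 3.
<p,q> = -56/3

Expand the product: p(x)·q(x) = -x^2 - 6*x - 9.
∫_{-1}^{1} of each monomial x^k gives [2/(k+1) if k even, 0 if k odd]. Integrating term-by-term (or equivalently evaluating the antiderivative F(x) = -x^3/3 - 3*x^2 - 9*x at the endpoints):
  F(1) − F(−1) = -37/3 − (19/3) = -56/3.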